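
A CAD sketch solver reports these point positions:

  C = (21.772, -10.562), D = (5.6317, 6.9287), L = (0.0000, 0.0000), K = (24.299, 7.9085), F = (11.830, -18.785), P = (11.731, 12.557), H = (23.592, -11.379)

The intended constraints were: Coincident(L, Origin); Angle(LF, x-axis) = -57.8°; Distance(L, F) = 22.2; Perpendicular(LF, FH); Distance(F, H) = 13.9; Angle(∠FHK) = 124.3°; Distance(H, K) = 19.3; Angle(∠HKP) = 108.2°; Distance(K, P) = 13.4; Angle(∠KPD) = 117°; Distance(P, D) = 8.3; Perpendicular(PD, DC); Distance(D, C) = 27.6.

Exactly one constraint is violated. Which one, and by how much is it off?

Distance(D, C) = 27.6 — off by 3.80.

L = (0.00, 0.00) ✓; LF at -57.80° ✓; |LF| = 22.20 ✓; ∠(LF, FH) = 90.00° ✓; |FH| = 13.90 ✓; ∠FHK = 124.3° ✓; |HK| = 19.30 ✓; ∠HKP = 108.2° ✓; |KP| = 13.40 ✓; ∠KPD = 117.0° ✓; |PD| = 8.299 ✓; ∠(PD, DC) = 90.00° ✓; |DC| = 23.80 ✗.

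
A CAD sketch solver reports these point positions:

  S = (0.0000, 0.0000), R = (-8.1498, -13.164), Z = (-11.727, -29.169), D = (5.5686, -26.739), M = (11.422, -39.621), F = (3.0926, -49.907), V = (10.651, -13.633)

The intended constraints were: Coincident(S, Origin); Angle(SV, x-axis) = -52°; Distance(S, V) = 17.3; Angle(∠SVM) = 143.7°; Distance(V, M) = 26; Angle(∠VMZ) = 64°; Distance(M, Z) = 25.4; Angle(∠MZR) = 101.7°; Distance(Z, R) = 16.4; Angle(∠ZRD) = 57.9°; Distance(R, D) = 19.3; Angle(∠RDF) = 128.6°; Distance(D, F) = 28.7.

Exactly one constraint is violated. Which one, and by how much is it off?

Distance(D, F) = 28.7 — off by 5.40.

S = (0.00, 0.00) ✓; SV at -52.00° ✓; |SV| = 17.30 ✓; ∠SVM = 143.7° ✓; |VM| = 26.00 ✓; ∠VMZ = 64.00° ✓; |MZ| = 25.40 ✓; ∠MZR = 101.7° ✓; |ZR| = 16.40 ✓; ∠ZRD = 57.90° ✓; |RD| = 19.30 ✓; ∠RDF = 128.6° ✓; |DF| = 23.30 ✗.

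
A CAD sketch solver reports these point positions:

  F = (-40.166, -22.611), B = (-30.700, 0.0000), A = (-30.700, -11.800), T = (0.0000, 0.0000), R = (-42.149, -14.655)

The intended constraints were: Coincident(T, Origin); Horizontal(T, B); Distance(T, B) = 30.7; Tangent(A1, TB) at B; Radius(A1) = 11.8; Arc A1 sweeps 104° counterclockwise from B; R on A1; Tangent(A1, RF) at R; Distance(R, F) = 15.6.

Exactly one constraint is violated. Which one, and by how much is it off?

Distance(R, F) = 15.6 — off by 7.40.

T = (0.00, 0.00) ✓; T.y = 0.00, B.y = 0.00 ✓; |TB| = 30.70 ✓; ∠(AB, BT) = 90.00° ✓; |AB| = 11.80 ✓; bearing(A→R) − bearing(A→B) = 104.0° ✓; |AR| = 11.80 ✓; ∠(AR, RF) = 90.01° ✓; |RF| = 8.199 ✗.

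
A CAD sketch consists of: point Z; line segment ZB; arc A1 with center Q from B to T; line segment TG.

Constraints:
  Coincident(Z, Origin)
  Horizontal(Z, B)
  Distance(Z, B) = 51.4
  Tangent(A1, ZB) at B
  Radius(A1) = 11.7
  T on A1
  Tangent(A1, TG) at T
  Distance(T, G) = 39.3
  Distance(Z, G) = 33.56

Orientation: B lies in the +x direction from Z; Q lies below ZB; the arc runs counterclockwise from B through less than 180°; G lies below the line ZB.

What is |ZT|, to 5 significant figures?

43.494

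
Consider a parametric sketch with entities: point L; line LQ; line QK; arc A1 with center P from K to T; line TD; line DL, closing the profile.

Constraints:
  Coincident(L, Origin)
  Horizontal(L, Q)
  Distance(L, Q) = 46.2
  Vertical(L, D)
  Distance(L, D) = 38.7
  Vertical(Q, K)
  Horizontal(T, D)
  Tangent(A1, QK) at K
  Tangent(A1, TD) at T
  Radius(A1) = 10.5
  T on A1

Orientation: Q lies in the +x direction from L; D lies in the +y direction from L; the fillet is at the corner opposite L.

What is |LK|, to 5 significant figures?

54.127

L is at the origin; LQ is horizontal with |LQ| = 46.2 and Q on the +x side, so Q = (46.200, 0.0000). L and D share the same x with |LD| = 38.7 and D on the +y side, so D = (0.0000, 38.700). The virtual corner opposite L is at (46.200, 38.700). Since A1 is tangent to QK there, PK ⟂ QK and since A1 is tangent to TD there, PT ⟂ TD, with radius 10.5, so the center P sits 10.5 in from both sides at P = (35.700, 28.200). That places the tangent points at K = (46.200, 28.200) on QK and T = (35.700, 38.700) on TD. Then |LK| = |K − L| = 54.127.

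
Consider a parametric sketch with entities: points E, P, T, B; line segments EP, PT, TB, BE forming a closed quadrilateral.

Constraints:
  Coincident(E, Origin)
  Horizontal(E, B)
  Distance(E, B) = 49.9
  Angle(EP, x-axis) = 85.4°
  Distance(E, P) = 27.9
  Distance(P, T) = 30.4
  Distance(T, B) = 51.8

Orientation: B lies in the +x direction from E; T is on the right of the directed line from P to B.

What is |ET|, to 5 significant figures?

2.9616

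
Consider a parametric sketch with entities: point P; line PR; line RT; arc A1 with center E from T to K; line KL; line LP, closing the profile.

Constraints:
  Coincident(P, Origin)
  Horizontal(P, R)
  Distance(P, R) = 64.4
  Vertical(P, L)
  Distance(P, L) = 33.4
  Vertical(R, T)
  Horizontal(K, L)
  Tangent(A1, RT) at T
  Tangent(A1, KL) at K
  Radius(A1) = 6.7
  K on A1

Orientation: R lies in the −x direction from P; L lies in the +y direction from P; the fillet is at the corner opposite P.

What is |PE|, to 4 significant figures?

63.58

P is at the origin; PR is horizontal with |PR| = 64.4 and R on the −x side, so R = (-64.40, 0.000). P and L share the same x with |PL| = 33.4 and L on the +y side, so L = (0.000, 33.40). The virtual corner opposite P is at (-64.40, 33.40). Tangency of A1 to RT means the radius ET is perpendicular to RT and A1 meets KL tangentially, so EK is at right angles to KL, with radius 6.7, so the center E sits 6.7 in from both sides at E = (-57.70, 26.70). Then |PE| = |E − P| = 63.58.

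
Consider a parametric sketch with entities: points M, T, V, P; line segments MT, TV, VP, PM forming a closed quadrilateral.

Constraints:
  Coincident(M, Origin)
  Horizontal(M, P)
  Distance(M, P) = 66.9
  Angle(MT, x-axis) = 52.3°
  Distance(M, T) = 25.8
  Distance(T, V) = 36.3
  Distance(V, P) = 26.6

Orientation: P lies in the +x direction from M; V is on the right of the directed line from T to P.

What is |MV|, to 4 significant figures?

41.33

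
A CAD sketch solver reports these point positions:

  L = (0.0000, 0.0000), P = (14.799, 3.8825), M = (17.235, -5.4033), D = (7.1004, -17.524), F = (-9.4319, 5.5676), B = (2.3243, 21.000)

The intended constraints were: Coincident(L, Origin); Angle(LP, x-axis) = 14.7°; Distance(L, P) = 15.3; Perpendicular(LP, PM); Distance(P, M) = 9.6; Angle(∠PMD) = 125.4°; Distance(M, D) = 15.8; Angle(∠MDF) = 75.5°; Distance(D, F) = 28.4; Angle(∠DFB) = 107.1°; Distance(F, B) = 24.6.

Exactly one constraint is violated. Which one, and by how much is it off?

Distance(F, B) = 24.6 — off by 5.20.

L = (0.00, 0.00) ✓; LP at 14.70° ✓; |LP| = 15.30 ✓; ∠(LP, PM) = 90.00° ✓; |PM| = 9.600 ✓; ∠PMD = 125.4° ✓; |MD| = 15.80 ✓; ∠MDF = 75.50° ✓; |DF| = 28.40 ✓; ∠DFB = 107.1° ✓; |FB| = 19.40 ✗.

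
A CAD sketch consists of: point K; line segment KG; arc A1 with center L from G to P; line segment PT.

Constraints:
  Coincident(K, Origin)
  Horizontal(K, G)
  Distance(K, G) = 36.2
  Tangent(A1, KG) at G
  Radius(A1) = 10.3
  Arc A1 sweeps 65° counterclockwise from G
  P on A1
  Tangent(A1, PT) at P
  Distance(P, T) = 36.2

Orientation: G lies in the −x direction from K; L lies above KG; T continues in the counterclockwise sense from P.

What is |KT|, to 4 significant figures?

40.44

K is at the origin; K and G share the same y with |KG| = 36.2 and G on the −x side, so G = (-36.20, 0.000). Since A1 is tangent to KG there, LG ⟂ KG, so L = G + (0, 10.3) = (-36.20, 10.30). On A1, G sits at bearing -90° from L; a 65° counterclockwise sweep puts P at bearing -25°, so P = L + 10.3·(cos -25°, sin -25°) = (-26.87, 5.947). Since A1 is tangent to PT there, LP ⟂ PT, so PT runs along (−sin -25°, cos -25°); with |PT| = 36.2, T = (-11.57, 38.76). Then |KT| = |T − K| = 40.44.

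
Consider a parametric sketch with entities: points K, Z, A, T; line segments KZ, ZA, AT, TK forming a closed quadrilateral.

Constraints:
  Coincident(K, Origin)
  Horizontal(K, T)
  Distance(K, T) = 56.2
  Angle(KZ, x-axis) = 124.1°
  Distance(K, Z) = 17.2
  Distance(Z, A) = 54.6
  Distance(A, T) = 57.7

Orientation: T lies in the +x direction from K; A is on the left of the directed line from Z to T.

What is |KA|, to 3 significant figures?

59.7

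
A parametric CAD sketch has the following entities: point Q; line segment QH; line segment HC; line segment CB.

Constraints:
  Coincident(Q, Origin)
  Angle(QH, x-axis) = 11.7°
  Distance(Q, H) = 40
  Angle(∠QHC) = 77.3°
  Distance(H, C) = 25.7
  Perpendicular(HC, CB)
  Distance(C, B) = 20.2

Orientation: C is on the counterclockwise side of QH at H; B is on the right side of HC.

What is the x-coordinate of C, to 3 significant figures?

28.6

Q is at the origin; QH runs at 11.7° with length 40.0, so H = 40.0·(cos 11.7°, sin 11.7°) = (39.2, 8.11). ∠QHC = 77.3°, so HC runs at 11.7° + (180° − 77.3°) = 114° from the x-axis; with |HC| = 25.7, C = H + 25.7·(cos 114°, sin 114°) = (28.6, 31.5). So C.x = 28.6.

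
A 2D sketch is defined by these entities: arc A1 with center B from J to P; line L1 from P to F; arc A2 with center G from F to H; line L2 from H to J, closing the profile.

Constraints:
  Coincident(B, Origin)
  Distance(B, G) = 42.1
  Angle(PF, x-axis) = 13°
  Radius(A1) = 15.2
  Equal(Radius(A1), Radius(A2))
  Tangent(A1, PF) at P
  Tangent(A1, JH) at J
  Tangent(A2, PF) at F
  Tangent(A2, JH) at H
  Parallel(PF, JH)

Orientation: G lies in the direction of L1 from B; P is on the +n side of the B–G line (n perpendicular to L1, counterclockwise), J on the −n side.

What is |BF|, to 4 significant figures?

44.76

The slot axis is L1's direction at 13.0°, so u = (cos 13.0°, sin 13.0°) = (0.9744, 0.2250) and n = (−sin 13.0°, cos 13.0°) = (-0.2250, 0.9744). B is at the origin and G lies 42.1 along u from B, so G = 42.1·u = (41.02, 9.470). Tangency of A1 to both parallel lines with radius 15.2 puts P and J at B ± 15.2·n: P = (-3.419, 14.81), J = (3.419, -14.81). Equal radii place F and H the same way about G: F = G + 15.2·n = (37.60, 24.28), H = G − 15.2·n = (44.44, -5.340). Then |BF| = |F − B| = 44.76.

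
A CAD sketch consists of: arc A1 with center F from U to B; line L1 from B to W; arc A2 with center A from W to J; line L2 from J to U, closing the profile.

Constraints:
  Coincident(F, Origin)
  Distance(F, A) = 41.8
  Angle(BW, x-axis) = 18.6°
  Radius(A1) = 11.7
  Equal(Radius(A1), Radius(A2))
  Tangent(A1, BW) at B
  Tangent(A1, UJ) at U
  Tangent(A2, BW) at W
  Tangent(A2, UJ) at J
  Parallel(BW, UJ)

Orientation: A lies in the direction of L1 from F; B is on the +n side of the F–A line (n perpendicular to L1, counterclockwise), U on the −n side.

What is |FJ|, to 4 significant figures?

43.41

The slot axis is L1's direction at 18.6°, so u = (cos 18.6°, sin 18.6°) = (0.9478, 0.3190) and n = (−sin 18.6°, cos 18.6°) = (-0.3190, 0.9478). F is at the origin and A lies 41.8 along u from F, so A = 41.8·u = (39.62, 13.33). Tangency of A1 to both parallel lines with radius 11.7 puts B and U at F ± 11.7·n: B = (-3.732, 11.09), U = (3.732, -11.09). Equal radii place W and J the same way about A: W = A + 11.7·n = (35.88, 24.42), J = A − 11.7·n = (43.35, 2.244). Then |FJ| = |J − F| = 43.41.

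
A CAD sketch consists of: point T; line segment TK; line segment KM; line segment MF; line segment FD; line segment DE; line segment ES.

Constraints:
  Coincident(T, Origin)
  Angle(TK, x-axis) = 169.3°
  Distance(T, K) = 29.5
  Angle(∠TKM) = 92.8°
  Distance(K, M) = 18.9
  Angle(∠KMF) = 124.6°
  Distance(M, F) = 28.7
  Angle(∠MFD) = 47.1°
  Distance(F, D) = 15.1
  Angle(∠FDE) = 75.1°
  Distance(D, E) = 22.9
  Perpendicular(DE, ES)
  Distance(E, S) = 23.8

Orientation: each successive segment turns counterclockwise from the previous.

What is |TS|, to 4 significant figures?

56.16

T is at the origin; TK runs at 169.3° with length 29.5, so K = (-28.99, 5.477). ∠TKM = 92.8° gives KM at -103.5° from the x-axis; with |KM| = 18.9, M = (-33.40, -12.90). ∠KMF = 124.6° gives MF at -48.10° from the x-axis; with |MF| = 28.7, F = (-14.23, -34.26). ∠MFD = 47.1° gives FD at 84.80° from the x-axis; with |FD| = 15.1, D = (-12.86, -19.22). ∠FDE = 75.1° gives DE at -170.3° from the x-axis; with |DE| = 22.9, E = (-35.44, -23.08). DE is perpendicular to ES, so ES runs at -80.30°; with |ES| = 23.8, S = (-31.43, -46.54). Then |TS| = |S − T| = 56.16.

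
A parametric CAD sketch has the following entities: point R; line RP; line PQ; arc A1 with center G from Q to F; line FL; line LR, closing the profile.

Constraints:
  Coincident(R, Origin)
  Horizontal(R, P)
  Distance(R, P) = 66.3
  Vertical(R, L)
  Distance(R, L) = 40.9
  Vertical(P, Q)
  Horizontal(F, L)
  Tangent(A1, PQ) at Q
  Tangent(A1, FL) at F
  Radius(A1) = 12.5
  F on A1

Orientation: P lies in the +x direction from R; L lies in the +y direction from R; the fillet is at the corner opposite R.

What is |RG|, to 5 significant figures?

60.836

R is at the origin; R and P share the same y with |RP| = 66.3 and P on the +x side, so P = (66.300, 0.0000). RL is vertical with |RL| = 40.9 and L on the +y side, so L = (0.0000, 40.900). The virtual corner opposite R is at (66.300, 40.900). Tangency of A1 to PQ means the radius GQ is perpendicular to PQ and A1 meets FL tangentially, so GF is at right angles to FL, with radius 12.5, so the center G sits 12.5 in from both sides at G = (53.800, 28.400). Then |RG| = |G − R| = 60.836.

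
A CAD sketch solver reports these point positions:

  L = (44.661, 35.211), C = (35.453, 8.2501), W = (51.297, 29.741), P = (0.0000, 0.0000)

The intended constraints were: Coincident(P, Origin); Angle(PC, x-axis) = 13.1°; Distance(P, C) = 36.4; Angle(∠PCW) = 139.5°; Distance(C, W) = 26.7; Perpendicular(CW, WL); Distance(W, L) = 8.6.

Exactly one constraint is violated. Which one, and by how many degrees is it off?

Perpendicular(CW, WL) — off by 3.10°.

P = (0.00, 0.00) ✓; PC at 13.10° ✓; |PC| = 36.40 ✓; ∠PCW = 139.5° ✓; |CW| = 26.70 ✓; ∠(CW, WL) = 86.90° ✗; |WL| = 8.600 ✓.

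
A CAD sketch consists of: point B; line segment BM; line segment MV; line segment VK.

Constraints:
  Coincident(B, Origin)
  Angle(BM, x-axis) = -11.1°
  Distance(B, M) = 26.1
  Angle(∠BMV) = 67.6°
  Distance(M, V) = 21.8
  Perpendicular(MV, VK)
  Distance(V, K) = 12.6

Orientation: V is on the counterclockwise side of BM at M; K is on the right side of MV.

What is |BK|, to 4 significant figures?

38.60

B is at the origin; BM runs at -11.1° with length 26.1, so M = 26.1·(cos -11.1°, sin -11.1°) = (25.61, -5.025). ∠BMV = 67.6°, so MV runs at -11.1° + (180° − 67.6°) = 101.3° from the x-axis; with |MV| = 21.8, V = M + 21.8·(cos 101.3°, sin 101.3°) = (21.34, 16.35). The perpendicularity gives VK at right angles to MV; with |VK| = 12.6 on the right of MV, K = V + 12.6·(0.9806, 0.1959) = (33.70, 18.82). Then |BK| = |K − B| = 38.60.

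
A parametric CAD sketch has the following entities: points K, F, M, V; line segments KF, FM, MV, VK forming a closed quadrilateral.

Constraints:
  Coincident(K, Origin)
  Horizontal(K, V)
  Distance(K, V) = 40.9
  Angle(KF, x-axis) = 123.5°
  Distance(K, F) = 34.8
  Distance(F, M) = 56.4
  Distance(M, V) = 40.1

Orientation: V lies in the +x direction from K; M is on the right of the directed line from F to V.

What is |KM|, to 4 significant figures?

22.11

K is at the origin; KV is horizontal with |KV| = 40.9 and V in +x, so V = (40.9, 0). KF runs at 123.5° with |KF| = 34.8, so F = (-19.21, 29.02). M is determined by |FM| = 56.4 and |MV| = 40.1 together: it lies at the intersection of circle(F, 56.4) and circle(V, 40.1). With |FV| = 66.75, the foot of the radical line on FV is 45.16 from F and the perpendicular offset is √(56.4² − 45.16²) = 33.79. Taking the right-of-FV solution: M = (6.766, -21.04).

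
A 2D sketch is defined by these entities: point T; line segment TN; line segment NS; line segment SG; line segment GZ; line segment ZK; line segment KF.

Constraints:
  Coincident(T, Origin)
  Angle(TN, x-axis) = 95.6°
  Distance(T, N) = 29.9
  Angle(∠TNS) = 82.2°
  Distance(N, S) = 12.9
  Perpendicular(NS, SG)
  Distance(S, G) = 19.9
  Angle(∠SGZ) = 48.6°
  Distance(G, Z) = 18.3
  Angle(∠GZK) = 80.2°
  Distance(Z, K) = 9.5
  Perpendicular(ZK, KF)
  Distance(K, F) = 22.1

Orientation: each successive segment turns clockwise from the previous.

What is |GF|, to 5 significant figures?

7.5704

T is at the origin; TN runs at 95.6° with length 29.9, so N = (-2.9177, 29.757). ∠TNS = 82.2° gives NS at -2.2000° from the x-axis; with |NS| = 12.9, S = (9.9728, 29.262). The perpendicularity gives SG at right angles to NS, so SG runs at -92.200°; with |SG| = 19.9, G = (9.2088, 9.3768). ∠SGZ = 48.6° gives GZ at 136.40° from the x-axis; with |GZ| = 18.3, Z = (-4.0435, 21.997). ∠GZK = 80.2° gives ZK at 36.600° from the x-axis; with |ZK| = 9.5, K = (3.5833, 27.661). ZK is perpendicular to KF, so KF runs at -53.400°; with |KF| = 22.1, F = (16.760, 9.9187). Then |GF| = |F − G| = 7.5704.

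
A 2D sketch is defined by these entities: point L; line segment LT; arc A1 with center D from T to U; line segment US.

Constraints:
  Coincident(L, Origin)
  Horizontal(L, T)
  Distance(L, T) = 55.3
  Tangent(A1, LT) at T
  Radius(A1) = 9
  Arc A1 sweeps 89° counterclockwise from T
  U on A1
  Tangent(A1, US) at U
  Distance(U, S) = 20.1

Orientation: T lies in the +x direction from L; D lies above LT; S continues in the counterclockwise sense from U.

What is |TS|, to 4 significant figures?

30.41

L is at the origin; L and T share the same y with |LT| = 55.3 and T on the +x side, so T = (55.30, 0.000). The tangent condition forces DT to be normal to LT, so D = T + (0, 9) = (55.30, 9.000). On A1, T sits at bearing -90° from D; an 89° counterclockwise sweep puts U at bearing -1°, so U = D + 9.0·(cos -1°, sin -1°) = (64.30, 8.843). The tangent condition forces DU to be normal to US, so US runs along (−sin -1°, cos -1°); with |US| = 20.1, S = (64.65, 28.94). Then |TS| = |S − T| = 30.41.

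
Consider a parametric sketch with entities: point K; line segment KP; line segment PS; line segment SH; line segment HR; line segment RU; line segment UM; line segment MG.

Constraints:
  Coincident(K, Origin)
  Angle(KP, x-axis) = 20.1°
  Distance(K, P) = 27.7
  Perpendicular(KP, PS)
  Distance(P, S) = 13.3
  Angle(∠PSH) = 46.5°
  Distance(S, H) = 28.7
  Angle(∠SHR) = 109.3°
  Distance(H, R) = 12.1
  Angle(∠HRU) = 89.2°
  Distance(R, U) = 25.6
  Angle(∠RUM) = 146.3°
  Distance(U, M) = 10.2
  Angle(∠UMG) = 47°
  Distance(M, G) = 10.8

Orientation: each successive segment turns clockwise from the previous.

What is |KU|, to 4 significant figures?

35.67

∠SHR = 109.3° gives HR at 85.90° from the x-axis; with |HR| = 12.1, R = (5.109, 20.50). ∠HRU = 89.2° gives RU at -4.900° from the x-axis; with |RU| = 25.6, U = (30.62, 18.31). Then |KU| = |U − K| = 35.67.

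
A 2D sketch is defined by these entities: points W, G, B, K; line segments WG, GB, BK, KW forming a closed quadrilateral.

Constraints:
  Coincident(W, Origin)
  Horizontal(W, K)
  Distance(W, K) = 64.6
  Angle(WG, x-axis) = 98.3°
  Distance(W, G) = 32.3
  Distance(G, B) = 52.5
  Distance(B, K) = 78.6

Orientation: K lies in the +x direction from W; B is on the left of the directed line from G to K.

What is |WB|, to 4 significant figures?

77.18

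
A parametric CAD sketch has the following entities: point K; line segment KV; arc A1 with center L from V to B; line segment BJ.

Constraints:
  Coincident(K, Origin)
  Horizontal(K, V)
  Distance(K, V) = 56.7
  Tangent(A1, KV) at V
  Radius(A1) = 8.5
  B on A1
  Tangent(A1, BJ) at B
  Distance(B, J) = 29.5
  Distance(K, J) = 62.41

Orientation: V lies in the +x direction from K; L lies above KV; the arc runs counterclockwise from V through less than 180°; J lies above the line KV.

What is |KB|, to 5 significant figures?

65.315

Checks: |LB| = 8.500 ✓; ∠(LB, BJ) = 90.00° ✓; |BJ| = 29.50 ✓; |KJ| = 62.41 ✓.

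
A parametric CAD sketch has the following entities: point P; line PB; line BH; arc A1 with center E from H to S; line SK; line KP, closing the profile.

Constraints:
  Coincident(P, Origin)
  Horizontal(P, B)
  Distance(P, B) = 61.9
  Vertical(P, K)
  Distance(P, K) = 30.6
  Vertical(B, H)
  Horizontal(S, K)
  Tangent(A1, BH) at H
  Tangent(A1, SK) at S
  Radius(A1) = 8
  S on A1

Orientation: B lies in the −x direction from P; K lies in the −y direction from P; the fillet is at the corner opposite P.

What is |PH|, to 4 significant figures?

65.90

The virtual corner opposite P is at (-61.90, -30.60). A1 meets BH tangentially, so EH is at right angles to BH and since A1 is tangent to SK there, ES ⟂ SK, with radius 8.0, so the center E sits 8.0 in from both sides at E = (-53.90, -22.60). That places the tangent points at H = (-61.90, -22.60) on BH and S = (-53.90, -30.60) on SK. Then |PH| = |H − P| = 65.90.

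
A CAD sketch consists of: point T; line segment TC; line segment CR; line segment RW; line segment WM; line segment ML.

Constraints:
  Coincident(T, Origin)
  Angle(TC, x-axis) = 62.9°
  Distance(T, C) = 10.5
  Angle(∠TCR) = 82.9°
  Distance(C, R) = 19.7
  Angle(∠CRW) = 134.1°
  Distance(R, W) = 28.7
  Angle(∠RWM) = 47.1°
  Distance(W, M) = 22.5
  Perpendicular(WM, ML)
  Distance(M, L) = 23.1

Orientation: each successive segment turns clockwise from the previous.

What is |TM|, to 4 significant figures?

19.13

T is at the origin; TC runs at 62.9° with length 10.5, so C = (4.783, 9.347). ∠TCR = 82.9° gives CR at -34.20° from the x-axis; with |CR| = 19.7, R = (21.08, -1.726). ∠CRW = 134.1° gives RW at -80.10° from the x-axis; with |RW| = 28.7, W = (26.01, -30.00). ∠RWM = 47.1° gives WM at 147.0° from the x-axis; with |WM| = 22.5, M = (7.141, -17.74). Then |TM| = |M − T| = 19.13.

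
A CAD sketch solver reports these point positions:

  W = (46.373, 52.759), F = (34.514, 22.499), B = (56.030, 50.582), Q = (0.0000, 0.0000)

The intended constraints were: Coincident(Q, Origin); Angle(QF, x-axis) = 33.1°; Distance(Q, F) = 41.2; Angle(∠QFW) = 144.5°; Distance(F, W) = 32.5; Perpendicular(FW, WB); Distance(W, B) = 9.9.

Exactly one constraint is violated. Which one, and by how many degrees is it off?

Perpendicular(FW, WB) — off by 8.70°.

Q = (0.00, 0.00) ✓; QF at 33.10° ✓; |QF| = 41.20 ✓; ∠QFW = 144.5° ✓; |FW| = 32.50 ✓; ∠(FW, WB) = 81.30° ✗; |WB| = 9.899 ✓.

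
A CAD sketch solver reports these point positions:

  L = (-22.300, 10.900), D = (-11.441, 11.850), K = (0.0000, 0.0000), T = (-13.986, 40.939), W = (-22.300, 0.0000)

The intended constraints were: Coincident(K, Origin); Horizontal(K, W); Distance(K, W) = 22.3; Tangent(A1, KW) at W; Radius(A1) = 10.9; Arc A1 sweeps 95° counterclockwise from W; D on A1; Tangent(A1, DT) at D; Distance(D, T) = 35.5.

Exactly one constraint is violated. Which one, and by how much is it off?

Distance(D, T) = 35.5 — off by 6.30.

K = (0.00, 0.00) ✓; K.y = 0.00, W.y = 0.00 ✓; |KW| = 22.30 ✓; ∠(LW, WK) = 90.00° ✓; |LW| = 10.90 ✓; bearing(L→D) − bearing(L→W) = 95.00° ✓; |LD| = 10.90 ✓; ∠(LD, DT) = 90.00° ✓; |DT| = 29.20 ✗.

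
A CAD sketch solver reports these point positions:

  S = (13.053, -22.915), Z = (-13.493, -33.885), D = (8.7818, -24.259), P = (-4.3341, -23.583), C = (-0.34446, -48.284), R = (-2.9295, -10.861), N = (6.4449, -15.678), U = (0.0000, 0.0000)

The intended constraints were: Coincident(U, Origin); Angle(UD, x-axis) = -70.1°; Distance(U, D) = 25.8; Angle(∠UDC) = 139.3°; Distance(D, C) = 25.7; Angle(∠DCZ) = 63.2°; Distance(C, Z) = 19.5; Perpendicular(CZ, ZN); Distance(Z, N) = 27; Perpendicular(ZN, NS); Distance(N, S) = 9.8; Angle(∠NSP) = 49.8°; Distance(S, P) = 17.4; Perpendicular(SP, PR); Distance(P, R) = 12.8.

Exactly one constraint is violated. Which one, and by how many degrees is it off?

Perpendicular(SP, PR) — off by 8.50°.

U = (0.00, 0.00) ✓; UD at -70.10° ✓; |UD| = 25.80 ✓; ∠UDC = 139.3° ✓; |DC| = 25.70 ✓; ∠DCZ = 63.20° ✓; |CZ| = 19.50 ✓; ∠(CZ, ZN) = 90.00° ✓; |ZN| = 27.00 ✓; ∠(ZN, NS) = 90.00° ✓; |NS| = 9.800 ✓; ∠NSP = 49.80° ✓; |SP| = 17.40 ✓; ∠(SP, PR) = 98.50° ✗; |PR| = 12.80 ✓.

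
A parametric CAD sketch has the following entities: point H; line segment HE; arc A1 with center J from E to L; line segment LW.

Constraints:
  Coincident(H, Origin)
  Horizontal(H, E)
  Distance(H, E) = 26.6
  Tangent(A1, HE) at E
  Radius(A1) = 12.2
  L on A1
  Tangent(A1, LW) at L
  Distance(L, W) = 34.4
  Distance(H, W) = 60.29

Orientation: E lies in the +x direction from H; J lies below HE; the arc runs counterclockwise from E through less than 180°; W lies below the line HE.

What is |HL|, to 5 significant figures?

25.914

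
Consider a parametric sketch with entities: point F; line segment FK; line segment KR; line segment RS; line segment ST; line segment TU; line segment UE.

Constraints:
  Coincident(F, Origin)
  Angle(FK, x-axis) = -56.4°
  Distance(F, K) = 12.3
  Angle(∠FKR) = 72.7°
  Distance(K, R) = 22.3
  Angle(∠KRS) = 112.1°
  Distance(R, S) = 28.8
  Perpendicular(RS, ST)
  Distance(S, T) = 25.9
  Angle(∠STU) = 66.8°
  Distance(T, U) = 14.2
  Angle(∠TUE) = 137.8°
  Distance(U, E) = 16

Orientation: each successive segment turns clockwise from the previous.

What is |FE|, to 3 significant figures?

16.8

F is at the origin; FK runs at -56.4° with length 12.3, so K = (6.81, -10.2). ∠FKR = 72.7° gives KR at -164° from the x-axis; with |KR| = 22.3, R = (-14.6, -16.5). ∠KRS = 112.1° gives RS at 128° from the x-axis; with |RS| = 28.8, S = (-32.5, 6.07). The perpendicularity gives ST at right angles to RS, so ST runs at 38.4°; with |ST| = 25.9, T = (-12.2, 22.2). ∠STU = 66.8° gives TU at -74.8° from the x-axis; with |TU| = 14.2, U = (-8.47, 8.45). ∠TUE = 137.8° gives UE at -117° from the x-axis; with |UE| = 16.0, E = (-15.7, -5.81). Then |FE| = |E − F| = 16.8.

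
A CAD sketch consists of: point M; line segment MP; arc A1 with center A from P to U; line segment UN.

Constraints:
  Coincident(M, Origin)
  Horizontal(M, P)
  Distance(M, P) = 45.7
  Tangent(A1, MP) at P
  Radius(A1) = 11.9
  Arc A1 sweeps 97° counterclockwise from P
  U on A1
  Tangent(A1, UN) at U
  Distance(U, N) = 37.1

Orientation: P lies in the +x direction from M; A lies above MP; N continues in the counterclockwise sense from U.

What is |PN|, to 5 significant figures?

50.701

M is at the origin; MP is horizontal with |MP| = 45.7 and P on the +x side, so P = (45.700, 0.0000). Tangency of A1 to MP means the radius AP is perpendicular to MP, so A = P + (0, 11.9) = (45.700, 11.900). On A1, P sits at bearing -90° from A; a 97° counterclockwise sweep puts U at bearing 7°, so U = A + 11.9·(cos 7°, sin 7°) = (57.511, 13.350). The tangent condition forces AU to be normal to UN, so UN runs along (−sin 7°, cos 7°); with |UN| = 37.1, N = (52.990, 50.174). Then |PN| = |N − P| = 50.701.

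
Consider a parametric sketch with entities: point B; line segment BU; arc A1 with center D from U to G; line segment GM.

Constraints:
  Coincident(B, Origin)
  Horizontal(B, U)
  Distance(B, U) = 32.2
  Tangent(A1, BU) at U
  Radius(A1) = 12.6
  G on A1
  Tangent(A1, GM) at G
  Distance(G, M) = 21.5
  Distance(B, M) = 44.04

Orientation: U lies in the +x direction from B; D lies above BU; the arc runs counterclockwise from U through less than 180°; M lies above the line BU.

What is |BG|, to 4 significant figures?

46.21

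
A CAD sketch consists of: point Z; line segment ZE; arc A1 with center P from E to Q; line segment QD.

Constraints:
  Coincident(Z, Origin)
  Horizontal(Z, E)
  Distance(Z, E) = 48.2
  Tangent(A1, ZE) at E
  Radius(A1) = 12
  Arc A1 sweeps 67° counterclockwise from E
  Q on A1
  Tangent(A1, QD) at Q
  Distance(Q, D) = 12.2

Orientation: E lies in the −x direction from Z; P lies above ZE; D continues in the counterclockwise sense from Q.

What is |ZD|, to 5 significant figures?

37.319

Z is at the origin; Z and E share the same y with |ZE| = 48.2 and E on the −x side, so E = (-48.200, 0.0000). Since A1 is tangent to ZE there, PE ⟂ ZE, so P = E + (0, 12) = (-48.200, 12.000). On A1, E sits at bearing -90° from P; a 67° counterclockwise sweep puts Q at bearing -23°, so Q = P + 12.0·(cos -23°, sin -23°) = (-37.154, 7.3112). A1 meets QD tangentially, so PQ is at right angles to QD, so QD runs along (−sin -23°, cos -23°); with |QD| = 12.2, D = (-32.387, 18.541). Then |ZD| = |D − Z| = 37.319.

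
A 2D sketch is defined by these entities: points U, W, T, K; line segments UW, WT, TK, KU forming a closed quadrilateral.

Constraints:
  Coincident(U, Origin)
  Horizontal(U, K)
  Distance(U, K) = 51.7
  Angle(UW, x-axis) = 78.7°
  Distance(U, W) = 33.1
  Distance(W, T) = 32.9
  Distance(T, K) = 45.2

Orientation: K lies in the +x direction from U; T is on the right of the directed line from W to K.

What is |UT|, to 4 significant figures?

6.517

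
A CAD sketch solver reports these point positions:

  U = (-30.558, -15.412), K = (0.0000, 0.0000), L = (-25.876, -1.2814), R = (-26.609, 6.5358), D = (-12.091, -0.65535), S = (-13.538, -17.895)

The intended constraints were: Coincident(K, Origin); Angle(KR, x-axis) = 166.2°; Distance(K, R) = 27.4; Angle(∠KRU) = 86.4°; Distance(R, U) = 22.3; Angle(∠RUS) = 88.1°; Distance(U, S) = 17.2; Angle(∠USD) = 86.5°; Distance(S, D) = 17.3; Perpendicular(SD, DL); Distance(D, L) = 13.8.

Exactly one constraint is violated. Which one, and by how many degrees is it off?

Perpendicular(SD, DL) — off by 7.40°.

K = (0.00, 0.00) ✓; KR at 166.2° ✓; |KR| = 27.40 ✓; ∠KRU = 86.40° ✓; |RU| = 22.30 ✓; ∠RUS = 88.10° ✓; |US| = 17.20 ✓; ∠USD = 86.50° ✓; |SD| = 17.30 ✓; ∠(SD, DL) = 97.40° ✗; |DL| = 13.80 ✓.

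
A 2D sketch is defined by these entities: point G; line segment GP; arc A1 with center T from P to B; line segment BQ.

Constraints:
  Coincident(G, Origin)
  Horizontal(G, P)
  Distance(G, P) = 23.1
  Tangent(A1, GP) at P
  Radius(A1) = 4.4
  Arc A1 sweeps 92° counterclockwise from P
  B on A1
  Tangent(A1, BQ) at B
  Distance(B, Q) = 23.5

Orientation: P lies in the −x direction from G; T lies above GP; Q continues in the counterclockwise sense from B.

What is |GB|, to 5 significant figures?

19.249

Since A1 is tangent to GP there, TP ⟂ GP, so T = P + (0, 4.4) = (-23.100, 4.4000). On A1, P sits at bearing -90° from T; a 92° counterclockwise sweep puts B at bearing 2°, so B = T + 4.4·(cos 2°, sin 2°) = (-18.703, 4.5536). Then |GB| = |B − G| = 19.249.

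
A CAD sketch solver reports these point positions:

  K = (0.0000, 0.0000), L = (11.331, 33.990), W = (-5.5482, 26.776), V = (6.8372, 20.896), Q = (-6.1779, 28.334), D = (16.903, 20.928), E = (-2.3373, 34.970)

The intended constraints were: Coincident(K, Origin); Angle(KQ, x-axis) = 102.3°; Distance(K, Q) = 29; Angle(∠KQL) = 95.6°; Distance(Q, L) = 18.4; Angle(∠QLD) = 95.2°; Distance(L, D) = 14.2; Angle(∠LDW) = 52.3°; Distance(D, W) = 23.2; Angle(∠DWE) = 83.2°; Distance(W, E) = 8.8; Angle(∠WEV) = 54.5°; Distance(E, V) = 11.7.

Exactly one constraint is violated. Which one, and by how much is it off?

Distance(E, V) = 11.7 — off by 5.10.

K = (0.00, 0.00) ✓; KQ at 102.3° ✓; |KQ| = 29.00 ✓; ∠KQL = 95.60° ✓; |QL| = 18.40 ✓; ∠QLD = 95.20° ✓; |LD| = 14.20 ✓; ∠LDW = 52.30° ✓; |DW| = 23.20 ✓; ∠DWE = 83.20° ✓; |WE| = 8.801 ✓; ∠WEV = 54.50° ✓; |EV| = 16.80 ✗.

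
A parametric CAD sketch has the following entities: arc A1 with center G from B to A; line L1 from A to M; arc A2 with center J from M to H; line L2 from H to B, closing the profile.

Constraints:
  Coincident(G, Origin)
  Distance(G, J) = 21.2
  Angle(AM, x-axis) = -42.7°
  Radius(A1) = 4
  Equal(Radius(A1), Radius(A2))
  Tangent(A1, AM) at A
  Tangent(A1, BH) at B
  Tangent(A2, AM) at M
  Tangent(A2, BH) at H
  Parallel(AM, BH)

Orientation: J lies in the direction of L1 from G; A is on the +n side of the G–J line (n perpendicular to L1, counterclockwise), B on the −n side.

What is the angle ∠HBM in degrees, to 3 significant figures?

20.7°

The slot axis is L1's direction at -42.7°, so u = (cos -42.7°, sin -42.7°) = (0.735, -0.678) and n = (−sin -42.7°, cos -42.7°) = (0.678, 0.735). G is at the origin and J lies 21.2 along u from G, so J = 21.2·u = (15.6, -14.4). Tangency of A1 to both parallel lines with radius 4.0 puts A and B at G ± 4.0·n: A = (2.71, 2.94), B = (-2.71, -2.94). Equal radii place M and H the same way about J: M = J + 4.0·n = (18.3, -11.4), H = J − 4.0·n = (12.9, -17.3). Then cos ∠HBM = BH·BM / (|BH||BM|), giving 20.7°.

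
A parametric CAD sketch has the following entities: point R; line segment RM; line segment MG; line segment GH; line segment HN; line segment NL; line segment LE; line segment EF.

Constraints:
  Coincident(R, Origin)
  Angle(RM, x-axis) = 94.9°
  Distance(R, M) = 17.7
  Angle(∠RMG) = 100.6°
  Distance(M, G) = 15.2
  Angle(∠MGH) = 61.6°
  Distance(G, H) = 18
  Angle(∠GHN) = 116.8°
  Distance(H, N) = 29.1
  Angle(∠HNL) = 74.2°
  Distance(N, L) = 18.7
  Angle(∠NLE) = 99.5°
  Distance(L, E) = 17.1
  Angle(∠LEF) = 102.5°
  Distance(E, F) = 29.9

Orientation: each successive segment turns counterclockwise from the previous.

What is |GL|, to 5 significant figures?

32.182

R is at the origin; RM runs at 94.9° with length 17.7, so M = (-1.5119, 17.635). ∠RMG = 100.6° gives MG at 174.30° from the x-axis; with |MG| = 15.2, G = (-16.637, 19.145). ∠MGH = 61.6° gives GH at -67.300° from the x-axis; with |GH| = 18.0, H = (-9.6904, 2.5393). ∠GHN = 116.8° gives HN at -4.1000° from the x-axis; with |HN| = 29.1, N = (19.335, 0.45871). ∠HNL = 74.2° gives NL at 101.70° from the x-axis; with |NL| = 18.7, L = (15.543, 18.770). Then |GL| = |L − G| = 32.182.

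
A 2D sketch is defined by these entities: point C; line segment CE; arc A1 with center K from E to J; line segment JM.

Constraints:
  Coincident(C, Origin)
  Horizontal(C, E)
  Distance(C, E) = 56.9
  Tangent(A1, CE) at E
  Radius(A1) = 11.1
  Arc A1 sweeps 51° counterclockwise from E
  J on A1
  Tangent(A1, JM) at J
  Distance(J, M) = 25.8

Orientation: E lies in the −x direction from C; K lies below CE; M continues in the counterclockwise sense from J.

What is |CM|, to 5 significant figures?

85.259

On A1, E sits at bearing 90° from K; a 51° counterclockwise sweep puts J at bearing 141°, so J = K + 11.1·(cos 141°, sin 141°) = (-65.526, -4.1145). The tangent condition forces KJ to be normal to JM, so JM runs along (−sin 141°, cos 141°); with |JM| = 25.8, M = (-81.763, -24.165). Then |CM| = |M − C| = 85.259.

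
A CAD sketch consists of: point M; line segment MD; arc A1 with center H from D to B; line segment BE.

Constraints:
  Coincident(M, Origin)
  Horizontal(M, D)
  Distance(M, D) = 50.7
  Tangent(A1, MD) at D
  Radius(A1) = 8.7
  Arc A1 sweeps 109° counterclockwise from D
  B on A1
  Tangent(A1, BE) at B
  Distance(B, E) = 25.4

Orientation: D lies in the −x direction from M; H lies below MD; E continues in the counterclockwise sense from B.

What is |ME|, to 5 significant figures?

61.885

M is at the origin; M and D share the same y with |MD| = 50.7 and D on the −x side, so D = (-50.700, 0.0000). A1 meets MD tangentially, so HD is at right angles to MD, so H = D + (0, -8.7) = (-50.700, -8.7000). On A1, D sits at bearing 90° from H; a 109° counterclockwise sweep puts B at bearing 199°, so B = H + 8.7·(cos 199°, sin 199°) = (-58.926, -11.532). A1 meets BE tangentially, so HB is at right angles to BE, so BE runs along (−sin 199°, cos 199°); with |BE| = 25.4, E = (-50.657, -35.549). Then |ME| = |E − M| = 61.885.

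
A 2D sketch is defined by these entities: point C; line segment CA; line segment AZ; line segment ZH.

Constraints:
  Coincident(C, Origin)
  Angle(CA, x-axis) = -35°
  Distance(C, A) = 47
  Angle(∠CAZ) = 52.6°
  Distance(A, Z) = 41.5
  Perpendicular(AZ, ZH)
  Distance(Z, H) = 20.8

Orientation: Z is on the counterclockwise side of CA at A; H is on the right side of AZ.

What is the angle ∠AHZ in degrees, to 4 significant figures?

63.38°

∠CAZ = 52.6°, so AZ runs at -35.0° + (180° − 52.6°) = 92.40° from the x-axis; with |AZ| = 41.5, Z = A + 41.5·(cos 92.40°, sin 92.40°) = (36.76, 14.51). AZ ⟂ ZH; with |ZH| = 20.8 on the right of AZ, H = Z + 20.8·(0.9991, 0.04188) = (57.54, 15.38). Then cos ∠AHZ = HA·HZ / (|HA||HZ|), giving 63.38°.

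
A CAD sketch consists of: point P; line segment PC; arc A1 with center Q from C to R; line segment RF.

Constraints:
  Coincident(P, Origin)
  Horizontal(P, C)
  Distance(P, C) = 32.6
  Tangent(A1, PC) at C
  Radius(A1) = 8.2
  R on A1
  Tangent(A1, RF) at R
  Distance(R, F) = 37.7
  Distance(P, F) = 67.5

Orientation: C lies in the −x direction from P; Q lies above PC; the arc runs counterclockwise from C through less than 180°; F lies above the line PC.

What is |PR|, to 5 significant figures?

30.441

P is at the origin; PC is horizontal with |PC| = 32.6 and C on the −x side, so C = (-32.600, 0.0000). A1 meets PC tangentially, so QC is at right angles to PC, so Q = C + (0, 8.2) = (-32.600, 8.2000). Since QR ⟂ RF (tangency), |QF| = √(8.2² + 37.7²) = 38.581 regardless of where R sits on A1. So F lies on both circle(P, 67.5) and circle(Q, 38.581); the above-PC intersection is F = (-54.295, 40.104). R is the foot of the tangent from F: R = (-26.954, 14.147).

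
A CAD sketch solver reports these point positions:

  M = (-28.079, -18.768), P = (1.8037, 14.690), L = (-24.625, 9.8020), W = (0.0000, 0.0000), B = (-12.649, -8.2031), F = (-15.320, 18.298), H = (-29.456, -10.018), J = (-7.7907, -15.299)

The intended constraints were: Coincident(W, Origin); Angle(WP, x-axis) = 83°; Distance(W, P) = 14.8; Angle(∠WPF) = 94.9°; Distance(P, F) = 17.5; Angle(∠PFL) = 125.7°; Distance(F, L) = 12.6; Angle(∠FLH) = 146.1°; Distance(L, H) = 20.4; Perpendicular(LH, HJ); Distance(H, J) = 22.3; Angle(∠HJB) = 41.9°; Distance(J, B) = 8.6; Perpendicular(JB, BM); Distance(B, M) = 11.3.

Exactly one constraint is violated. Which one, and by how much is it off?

Distance(B, M) = 11.3 — off by 7.40.

W = (0.00, 0.00) ✓; WP at 83.00° ✓; |WP| = 14.80 ✓; ∠WPF = 94.90° ✓; |PF| = 17.50 ✓; ∠PFL = 125.7° ✓; |FL| = 12.60 ✓; ∠FLH = 146.1° ✓; |LH| = 20.40 ✓; ∠(LH, HJ) = 90.00° ✓; |HJ| = 22.30 ✓; ∠HJB = 41.90° ✓; |JB| = 8.600 ✓; ∠(JB, BM) = 90.00° ✓; |BM| = 18.70 ✗.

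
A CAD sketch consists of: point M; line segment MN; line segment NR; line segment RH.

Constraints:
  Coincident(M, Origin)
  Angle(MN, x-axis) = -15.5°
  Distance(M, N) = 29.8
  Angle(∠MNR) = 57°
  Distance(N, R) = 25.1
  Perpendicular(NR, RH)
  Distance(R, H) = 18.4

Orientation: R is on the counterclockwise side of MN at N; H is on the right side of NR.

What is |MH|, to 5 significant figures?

44.290

M is at the origin; MN runs at -15.5° with length 29.8, so N = 29.8·(cos -15.5°, sin -15.5°) = (28.716, -7.9637). ∠MNR = 57.0°, so NR runs at -15.5° + (180° − 57.0°) = 107.50° from the x-axis; with |NR| = 25.1, R = N + 25.1·(cos 107.50°, sin 107.50°) = (21.168, 15.975). NR ⟂ RH; with |RH| = 18.4 on the right of NR, H = R + 18.4·(0.95372, 0.30071) = (38.717, 21.508). Then |MH| = |H − M| = 44.290.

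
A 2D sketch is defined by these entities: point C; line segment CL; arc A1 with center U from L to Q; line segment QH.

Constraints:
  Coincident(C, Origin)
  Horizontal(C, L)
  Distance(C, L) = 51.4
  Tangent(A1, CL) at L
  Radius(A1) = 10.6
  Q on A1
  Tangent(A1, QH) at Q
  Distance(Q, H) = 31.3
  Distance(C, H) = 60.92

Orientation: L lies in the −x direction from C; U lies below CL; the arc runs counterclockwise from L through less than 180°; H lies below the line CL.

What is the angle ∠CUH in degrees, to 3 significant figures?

87.8°

C is at the origin; C and L share the same y with |CL| = 51.4 and L on the −x side, so L = (-51.4, 0.00). A1 meets CL tangentially, so UL is at right angles to CL, so U = L + (0, -10.6) = (-51.4, -10.6). Since UQ ⟂ QH (tangency), |UH| = √(10.6² + 31.3²) = 33.0 regardless of where Q sits on A1. So H lies on both circle(C, 60.92) and circle(U, 33.0); the below-CL intersection is H = (-43.5, -42.7). Q is the foot of the tangent from H: Q = (-60.3, -16.3).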